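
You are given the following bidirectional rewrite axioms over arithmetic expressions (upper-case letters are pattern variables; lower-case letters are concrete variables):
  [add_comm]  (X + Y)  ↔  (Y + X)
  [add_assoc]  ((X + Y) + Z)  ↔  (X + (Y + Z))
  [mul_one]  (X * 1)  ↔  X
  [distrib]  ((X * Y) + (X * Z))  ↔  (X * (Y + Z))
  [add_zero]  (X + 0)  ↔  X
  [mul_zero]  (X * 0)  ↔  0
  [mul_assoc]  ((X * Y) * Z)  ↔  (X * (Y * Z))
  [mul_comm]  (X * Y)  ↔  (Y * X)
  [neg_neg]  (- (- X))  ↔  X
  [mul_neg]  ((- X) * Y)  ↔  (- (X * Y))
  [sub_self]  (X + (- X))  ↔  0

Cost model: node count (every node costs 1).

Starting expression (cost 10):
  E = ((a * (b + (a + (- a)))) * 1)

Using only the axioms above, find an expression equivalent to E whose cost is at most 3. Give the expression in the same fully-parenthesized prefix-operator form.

(a * b)   [cost 3]

step 1: sub_self (→) rewrites (a + (- a)) into 0, now ((a * (b + 0)) * 1)
step 2: mul_one (→) rewrites ((a * (b + 0)) * 1) into (a * (b + 0))
step 3: add_zero (→) rewrites (b + 0) into b, reaching cost 3 (bound 3)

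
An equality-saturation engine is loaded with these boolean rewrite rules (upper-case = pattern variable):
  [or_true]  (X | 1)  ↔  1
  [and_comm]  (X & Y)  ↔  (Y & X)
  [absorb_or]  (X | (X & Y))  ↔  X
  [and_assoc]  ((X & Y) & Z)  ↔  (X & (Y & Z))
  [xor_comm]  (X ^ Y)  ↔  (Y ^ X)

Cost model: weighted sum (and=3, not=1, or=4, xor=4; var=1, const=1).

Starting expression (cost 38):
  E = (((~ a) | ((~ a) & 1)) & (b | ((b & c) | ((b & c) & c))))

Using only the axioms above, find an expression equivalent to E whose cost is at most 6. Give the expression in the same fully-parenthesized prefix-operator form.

((~ a) & b)   [cost 6]

1. [absorb_or →] ((b & c) | ((b & c) & c))  →  (b & c);  E = (((~ a) | ((~ a) & 1)) & (b | (b & c)))
2. [absorb_or →] ((~ a) | ((~ a) & 1))  →  (~ a);  E = ((~ a) & (b | (b & c)))
3. [absorb_or →] (b | (b & c))  →  b;  cost 6 ≤ 6, done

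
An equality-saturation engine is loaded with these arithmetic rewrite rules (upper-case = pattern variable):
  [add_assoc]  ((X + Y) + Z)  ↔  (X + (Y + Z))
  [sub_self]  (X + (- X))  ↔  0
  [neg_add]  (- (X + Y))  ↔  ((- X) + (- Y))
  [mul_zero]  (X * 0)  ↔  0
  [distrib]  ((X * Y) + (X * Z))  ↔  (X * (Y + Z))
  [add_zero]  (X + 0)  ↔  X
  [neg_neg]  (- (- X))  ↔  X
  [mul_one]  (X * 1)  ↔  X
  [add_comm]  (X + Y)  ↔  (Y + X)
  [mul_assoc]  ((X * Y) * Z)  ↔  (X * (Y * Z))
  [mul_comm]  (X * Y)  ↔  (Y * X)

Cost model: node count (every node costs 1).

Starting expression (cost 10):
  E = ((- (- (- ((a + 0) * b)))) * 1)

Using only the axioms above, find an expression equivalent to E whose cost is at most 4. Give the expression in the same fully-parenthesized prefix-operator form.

(1) (a + 0)  =[add_zero →]=  a    ⊢ ((- (- (- (a * b)))) * 1)
(2) (- (- (a * b)))  =[neg_neg →]=  (a * b)    ⊢ ((- (a * b)) * 1)
(3) ((- (a * b)) * 1)  =[mul_one →]=  (- (a * b))    ⊢ cost 4, within 4

(- (a * b))   [cost 4]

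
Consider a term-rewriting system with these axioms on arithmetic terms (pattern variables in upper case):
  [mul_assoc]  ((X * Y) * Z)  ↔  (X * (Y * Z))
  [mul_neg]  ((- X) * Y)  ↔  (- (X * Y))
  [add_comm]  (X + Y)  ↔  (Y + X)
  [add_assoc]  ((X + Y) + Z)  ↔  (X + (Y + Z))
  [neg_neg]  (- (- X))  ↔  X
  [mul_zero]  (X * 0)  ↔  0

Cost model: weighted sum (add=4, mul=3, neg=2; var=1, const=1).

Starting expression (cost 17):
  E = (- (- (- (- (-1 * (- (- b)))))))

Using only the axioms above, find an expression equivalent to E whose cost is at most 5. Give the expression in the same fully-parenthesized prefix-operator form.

(-1 * b)   [cost 5]

1. [neg_neg →] (- (- (- (-1 * (- (- b))))))  →  (- (-1 * (- (- b))));  E = (- (- (-1 * (- (- b)))))
2. [neg_neg →] (- (- b))  →  b;  E = (- (- (-1 * b)))
3. [neg_neg →] (- (- (-1 * b)))  →  (-1 * b);  cost 5 ≤ 5, done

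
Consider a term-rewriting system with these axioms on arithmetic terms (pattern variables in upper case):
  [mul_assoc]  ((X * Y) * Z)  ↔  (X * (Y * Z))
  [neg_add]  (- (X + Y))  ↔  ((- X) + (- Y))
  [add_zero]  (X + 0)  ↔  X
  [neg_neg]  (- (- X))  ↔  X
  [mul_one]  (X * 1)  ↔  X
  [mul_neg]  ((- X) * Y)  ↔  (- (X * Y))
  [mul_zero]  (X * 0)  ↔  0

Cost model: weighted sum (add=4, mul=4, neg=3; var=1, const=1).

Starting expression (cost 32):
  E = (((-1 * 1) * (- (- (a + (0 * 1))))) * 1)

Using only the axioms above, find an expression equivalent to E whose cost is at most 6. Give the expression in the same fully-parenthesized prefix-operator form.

1. [mul_one →] (0 * 1)  →  0;  E = (((-1 * 1) * (- (- (a + 0)))) * 1)
2. [mul_one →] (((-1 * 1) * (- (- (a + 0)))) * 1)  →  ((-1 * 1) * (- (- (a + 0))))
3. [add_zero →] (a + 0)  →  a;  E = ((-1 * 1) * (- (- a)))
4. [neg_neg →] (- (- a))  →  a;  E = ((-1 * 1) * a)
5. [mul_one →] (-1 * 1)  →  -1;  cost 6 ≤ 6, done

(-1 * a)   [cost 6]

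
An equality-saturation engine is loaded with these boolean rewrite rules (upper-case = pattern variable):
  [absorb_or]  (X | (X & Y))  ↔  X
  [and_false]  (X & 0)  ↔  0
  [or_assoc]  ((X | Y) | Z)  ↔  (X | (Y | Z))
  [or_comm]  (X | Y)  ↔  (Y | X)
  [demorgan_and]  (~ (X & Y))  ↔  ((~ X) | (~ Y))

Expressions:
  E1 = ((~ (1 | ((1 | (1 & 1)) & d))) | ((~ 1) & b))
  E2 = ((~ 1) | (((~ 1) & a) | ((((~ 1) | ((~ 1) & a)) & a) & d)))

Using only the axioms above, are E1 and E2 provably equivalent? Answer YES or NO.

YES

(1) (1 | (1 & 1))  =[absorb_or →]=  1    ⊢ ((~ (1 | (1 & d))) | ((~ 1) & b))
(2) (1 | (1 & d))  =[absorb_or →]=  1    ⊢ ((~ 1) | ((~ 1) & b))
(3) ((~ 1) | ((~ 1) & b))  =[absorb_or →]=  (~ 1)
(4) (~ 1)  =[absorb_or ←]=  ((~ 1) | ((~ 1) & a))
(5) ((~ 1) & a)  =[absorb_or ←]=  (((~ 1) & a) | (((~ 1) & a) & d))    ⊢ ((~ 1) | (((~ 1) & a) | (((~ 1) & a) & d)))
(6) (~ 1)  =[absorb_or ←]=  ((~ 1) | ((~ 1) & a))    ⊢ E2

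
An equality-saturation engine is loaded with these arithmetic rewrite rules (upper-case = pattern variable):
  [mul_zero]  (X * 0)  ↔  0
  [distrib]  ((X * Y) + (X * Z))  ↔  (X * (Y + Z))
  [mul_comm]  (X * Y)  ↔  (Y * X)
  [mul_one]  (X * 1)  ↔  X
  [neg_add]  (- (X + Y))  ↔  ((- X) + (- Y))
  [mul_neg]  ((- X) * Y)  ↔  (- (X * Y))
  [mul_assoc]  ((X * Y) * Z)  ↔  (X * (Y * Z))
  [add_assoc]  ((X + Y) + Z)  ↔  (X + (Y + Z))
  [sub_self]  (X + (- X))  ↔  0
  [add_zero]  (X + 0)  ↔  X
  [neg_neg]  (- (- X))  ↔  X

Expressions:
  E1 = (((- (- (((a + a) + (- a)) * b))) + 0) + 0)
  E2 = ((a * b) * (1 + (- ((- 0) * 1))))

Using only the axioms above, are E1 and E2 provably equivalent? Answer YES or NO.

YES

(1) (- (- (((a + a) + (- a)) * b)))  =[neg_neg →]=  (((a + a) + (- a)) * b)    ⊢ (((((a + a) + (- a)) * b) + 0) + 0)
(2) ((((a + a) + (- a)) * b) + 0)  =[add_zero →]=  (((a + a) + (- a)) * b)    ⊢ ((((a + a) + (- a)) * b) + 0)
(3) ((a + a) + (- a))  =[add_assoc →]=  (a + (a + (- a)))    ⊢ (((a + (a + (- a))) * b) + 0)
(4) (a + (- a))  =[sub_self →]=  0    ⊢ (((a + 0) * b) + 0)
(5) (a + 0)  =[add_zero →]=  a    ⊢ ((a * b) + 0)
(6) ((a * b) + 0)  =[add_zero →]=  (a * b)
(7) (a * b)  =[mul_one ←]=  ((a * b) * 1)
(8) 1  =[add_zero ←]=  (1 + 0)    ⊢ ((a * b) * (1 + 0))
(9) 0  =[neg_neg ←]=  (- (- 0))    ⊢ ((a * b) * (1 + (- (- 0))))
(10) (- 0)  =[mul_one ←]=  ((- 0) * 1)    ⊢ E2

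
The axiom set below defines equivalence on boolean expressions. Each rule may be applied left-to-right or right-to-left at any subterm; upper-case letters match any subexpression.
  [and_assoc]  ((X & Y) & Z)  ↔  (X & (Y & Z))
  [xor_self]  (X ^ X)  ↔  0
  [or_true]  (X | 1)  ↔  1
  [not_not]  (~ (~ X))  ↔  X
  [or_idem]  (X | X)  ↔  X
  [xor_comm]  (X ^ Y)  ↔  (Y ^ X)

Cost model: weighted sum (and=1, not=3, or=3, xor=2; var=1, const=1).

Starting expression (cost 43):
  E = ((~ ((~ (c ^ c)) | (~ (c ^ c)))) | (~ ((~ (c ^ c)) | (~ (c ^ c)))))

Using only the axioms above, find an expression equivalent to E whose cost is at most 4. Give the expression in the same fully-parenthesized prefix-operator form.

(c ^ c)   [cost 4]

(1) ((~ ((~ (c ^ c)) | (~ (c ^ c)))) | (~ ((~ (c ^ c)) | (~ (c ^ c)))))  =[or_idem →]=  (~ ((~ (c ^ c)) | (~ (c ^ c))))
(2) ((~ (c ^ c)) | (~ (c ^ c)))  =[or_idem →]=  (~ (c ^ c))    ⊢ (~ (~ (c ^ c)))
(3) (~ (~ (c ^ c)))  =[not_not →]=  (c ^ c)    ⊢ cost 4, within 4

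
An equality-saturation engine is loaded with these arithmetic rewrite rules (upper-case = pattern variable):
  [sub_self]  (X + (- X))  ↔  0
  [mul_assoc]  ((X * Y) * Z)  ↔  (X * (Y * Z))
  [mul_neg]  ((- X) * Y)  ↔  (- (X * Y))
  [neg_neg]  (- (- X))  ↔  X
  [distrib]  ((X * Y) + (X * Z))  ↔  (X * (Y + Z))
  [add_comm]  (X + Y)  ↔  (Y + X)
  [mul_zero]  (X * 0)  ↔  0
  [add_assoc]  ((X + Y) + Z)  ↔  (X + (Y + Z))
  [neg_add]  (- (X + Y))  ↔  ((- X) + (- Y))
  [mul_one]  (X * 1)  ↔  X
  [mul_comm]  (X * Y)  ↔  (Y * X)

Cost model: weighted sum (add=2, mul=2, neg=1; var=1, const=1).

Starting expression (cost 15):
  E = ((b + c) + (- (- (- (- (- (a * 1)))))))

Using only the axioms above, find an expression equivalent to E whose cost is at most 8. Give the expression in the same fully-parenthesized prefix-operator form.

((b + c) + (- a))   [cost 8]

(1) (a * 1)  =[mul_one →]=  a    ⊢ ((b + c) + (- (- (- (- (- a))))))
(2) (- (- (- (- (- a)))))  =[neg_neg →]=  (- (- (- a)))    ⊢ ((b + c) + (- (- (- a))))
(3) (- (- a))  =[neg_neg →]=  a    ⊢ cost 8, within 8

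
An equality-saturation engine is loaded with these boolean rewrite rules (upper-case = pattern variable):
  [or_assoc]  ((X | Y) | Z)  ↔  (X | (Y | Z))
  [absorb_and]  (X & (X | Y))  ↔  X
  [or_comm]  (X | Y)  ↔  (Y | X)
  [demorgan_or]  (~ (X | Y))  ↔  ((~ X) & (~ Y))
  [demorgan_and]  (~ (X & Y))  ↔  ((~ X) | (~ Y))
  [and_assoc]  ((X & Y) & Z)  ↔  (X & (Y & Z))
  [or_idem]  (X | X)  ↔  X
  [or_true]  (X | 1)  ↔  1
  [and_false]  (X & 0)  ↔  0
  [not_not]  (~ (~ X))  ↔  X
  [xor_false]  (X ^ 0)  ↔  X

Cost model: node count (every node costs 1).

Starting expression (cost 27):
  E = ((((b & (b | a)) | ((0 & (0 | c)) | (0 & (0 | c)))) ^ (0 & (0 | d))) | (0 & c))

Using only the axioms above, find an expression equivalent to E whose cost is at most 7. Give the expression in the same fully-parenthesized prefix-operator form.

((b | 0) | (0 & c))   [cost 7]

(1) ((0 & (0 | c)) | (0 & (0 | c)))  =[or_idem →]=  (0 & (0 | c))    ⊢ ((((b & (b | a)) | (0 & (0 | c))) ^ (0 & (0 | d))) | (0 & c))
(2) (b & (b | a))  =[absorb_and →]=  b    ⊢ (((b | (0 & (0 | c))) ^ (0 & (0 | d))) | (0 & c))
(3) (0 & (0 | d))  =[absorb_and →]=  0    ⊢ (((b | (0 & (0 | c))) ^ 0) | (0 & c))
(4) (0 & (0 | c))  =[absorb_and →]=  0    ⊢ (((b | 0) ^ 0) | (0 & c))
(5) ((b | 0) ^ 0)  =[xor_false →]=  (b | 0)    ⊢ cost 7, within 7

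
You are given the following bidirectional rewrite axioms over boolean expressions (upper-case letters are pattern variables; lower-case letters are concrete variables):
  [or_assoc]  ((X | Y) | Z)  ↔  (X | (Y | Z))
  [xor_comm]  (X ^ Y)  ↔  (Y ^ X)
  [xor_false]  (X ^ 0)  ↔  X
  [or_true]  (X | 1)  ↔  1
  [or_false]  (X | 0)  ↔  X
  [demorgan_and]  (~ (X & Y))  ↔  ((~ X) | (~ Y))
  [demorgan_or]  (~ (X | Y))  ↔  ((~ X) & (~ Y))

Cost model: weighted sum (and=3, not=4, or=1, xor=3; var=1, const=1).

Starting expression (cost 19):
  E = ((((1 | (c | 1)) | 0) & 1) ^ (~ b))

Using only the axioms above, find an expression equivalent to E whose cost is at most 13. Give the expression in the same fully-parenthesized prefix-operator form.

(1) ((1 | (c | 1)) | 0)  =[or_false →]=  (1 | (c | 1))    ⊢ (((1 | (c | 1)) & 1) ^ (~ b))
(2) (c | 1)  =[or_true →]=  1    ⊢ (((1 | 1) & 1) ^ (~ b))
(3) (1 | 1)  =[or_true →]=  1    ⊢ cost 13, within 13

((1 & 1) ^ (~ b))   [cost 13]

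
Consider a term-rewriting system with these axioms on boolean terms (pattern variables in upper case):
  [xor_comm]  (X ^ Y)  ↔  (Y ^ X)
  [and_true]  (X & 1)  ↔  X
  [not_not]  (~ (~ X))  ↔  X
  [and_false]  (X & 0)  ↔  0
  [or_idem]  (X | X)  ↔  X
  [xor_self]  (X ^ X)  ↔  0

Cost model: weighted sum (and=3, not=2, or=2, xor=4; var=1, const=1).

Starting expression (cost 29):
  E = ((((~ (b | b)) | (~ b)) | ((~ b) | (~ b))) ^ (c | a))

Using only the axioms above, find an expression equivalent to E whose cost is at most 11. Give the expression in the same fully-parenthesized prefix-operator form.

((~ b) ^ (c | a))   [cost 11]

1. [or_idem →] (b | b)  →  b;  E = ((((~ b) | (~ b)) | ((~ b) | (~ b))) ^ (c | a))
2. [or_idem →] (((~ b) | (~ b)) | ((~ b) | (~ b)))  →  ((~ b) | (~ b));  E = (((~ b) | (~ b)) ^ (c | a))
3. [or_idem →] ((~ b) | (~ b))  →  (~ b);  cost 11 ≤ 11, done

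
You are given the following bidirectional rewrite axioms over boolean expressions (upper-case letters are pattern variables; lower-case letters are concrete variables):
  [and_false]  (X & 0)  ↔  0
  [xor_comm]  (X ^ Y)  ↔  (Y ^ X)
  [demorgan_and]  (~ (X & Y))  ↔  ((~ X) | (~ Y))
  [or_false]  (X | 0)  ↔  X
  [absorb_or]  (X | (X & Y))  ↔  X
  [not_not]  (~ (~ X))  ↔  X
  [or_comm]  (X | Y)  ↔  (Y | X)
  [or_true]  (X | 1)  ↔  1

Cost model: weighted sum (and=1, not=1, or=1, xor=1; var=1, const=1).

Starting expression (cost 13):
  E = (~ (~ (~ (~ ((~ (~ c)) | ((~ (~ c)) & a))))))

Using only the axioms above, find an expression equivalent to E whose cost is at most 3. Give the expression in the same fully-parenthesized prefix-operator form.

(~ (~ c))   [cost 3]

1. [absorb_or →] ((~ (~ c)) | ((~ (~ c)) & a))  →  (~ (~ c));  E = (~ (~ (~ (~ (~ (~ c))))))
2. [not_not →] (~ (~ (~ (~ c))))  →  (~ (~ c));  E = (~ (~ (~ (~ c))))
3. [not_not →] (~ (~ c))  →  c;  cost 3 ≤ 3, done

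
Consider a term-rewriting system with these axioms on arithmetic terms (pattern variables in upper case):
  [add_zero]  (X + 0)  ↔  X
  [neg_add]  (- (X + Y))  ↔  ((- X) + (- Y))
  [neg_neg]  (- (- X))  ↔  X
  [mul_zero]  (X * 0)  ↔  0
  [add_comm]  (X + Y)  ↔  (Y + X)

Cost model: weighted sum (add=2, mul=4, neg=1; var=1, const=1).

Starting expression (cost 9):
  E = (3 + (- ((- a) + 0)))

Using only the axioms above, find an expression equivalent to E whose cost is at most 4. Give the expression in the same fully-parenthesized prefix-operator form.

1. [add_zero →] ((- a) + 0)  →  (- a);  E = (3 + (- (- a)))
2. [neg_neg →] (- (- a))  →  a;  cost 4 ≤ 4, done

(3 + a)   [cost 4]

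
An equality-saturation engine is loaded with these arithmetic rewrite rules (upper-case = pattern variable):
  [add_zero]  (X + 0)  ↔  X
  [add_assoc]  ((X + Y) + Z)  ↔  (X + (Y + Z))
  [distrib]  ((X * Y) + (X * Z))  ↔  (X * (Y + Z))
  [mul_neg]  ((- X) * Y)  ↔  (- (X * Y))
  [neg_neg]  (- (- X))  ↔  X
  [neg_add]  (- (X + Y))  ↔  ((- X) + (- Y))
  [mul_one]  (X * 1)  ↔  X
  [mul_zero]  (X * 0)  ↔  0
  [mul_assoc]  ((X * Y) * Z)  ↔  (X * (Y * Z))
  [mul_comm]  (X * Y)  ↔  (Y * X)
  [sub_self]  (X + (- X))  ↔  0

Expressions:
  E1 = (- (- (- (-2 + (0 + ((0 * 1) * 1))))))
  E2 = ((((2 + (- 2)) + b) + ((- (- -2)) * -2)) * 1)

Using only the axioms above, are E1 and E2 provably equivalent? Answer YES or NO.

NO

Every axiom is a valid identity, so a rewrite proof would force E1 and E2 to agree under every assignment.
At b=0: E1 = 2 but E2 = 4; they differ, so no derivation exists.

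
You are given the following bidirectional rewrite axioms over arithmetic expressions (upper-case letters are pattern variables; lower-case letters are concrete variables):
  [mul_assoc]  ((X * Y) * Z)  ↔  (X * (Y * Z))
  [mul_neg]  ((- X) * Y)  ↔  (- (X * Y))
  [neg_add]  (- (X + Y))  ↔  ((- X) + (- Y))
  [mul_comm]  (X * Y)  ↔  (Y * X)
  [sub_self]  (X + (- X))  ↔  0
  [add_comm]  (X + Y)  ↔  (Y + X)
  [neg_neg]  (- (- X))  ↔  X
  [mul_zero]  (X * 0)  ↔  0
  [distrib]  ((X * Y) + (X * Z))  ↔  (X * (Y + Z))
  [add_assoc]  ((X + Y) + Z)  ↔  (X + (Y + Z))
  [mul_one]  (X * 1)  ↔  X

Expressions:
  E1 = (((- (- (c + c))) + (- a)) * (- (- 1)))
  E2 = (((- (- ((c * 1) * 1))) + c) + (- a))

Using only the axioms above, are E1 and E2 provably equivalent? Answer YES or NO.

1. [neg_neg →] (- (- (c + c)))  →  (c + c);  E1 = (((c + c) + (- a)) * (- (- 1)))
2. [neg_neg →] (- (- 1))  →  1;  E1 = (((c + c) + (- a)) * 1)
3. [mul_one →] (((c + c) + (- a)) * 1)  →  ((c + c) + (- a))
4. [mul_one ←] c  →  (c * 1);  E1 = (((c * 1) + c) + (- a))
5. [neg_neg ←] (c * 1)  →  (- (- (c * 1)));  E1 = (((- (- (c * 1))) + c) + (- a))
6. [mul_one ←] c  →  (c * 1);  this is E2

YES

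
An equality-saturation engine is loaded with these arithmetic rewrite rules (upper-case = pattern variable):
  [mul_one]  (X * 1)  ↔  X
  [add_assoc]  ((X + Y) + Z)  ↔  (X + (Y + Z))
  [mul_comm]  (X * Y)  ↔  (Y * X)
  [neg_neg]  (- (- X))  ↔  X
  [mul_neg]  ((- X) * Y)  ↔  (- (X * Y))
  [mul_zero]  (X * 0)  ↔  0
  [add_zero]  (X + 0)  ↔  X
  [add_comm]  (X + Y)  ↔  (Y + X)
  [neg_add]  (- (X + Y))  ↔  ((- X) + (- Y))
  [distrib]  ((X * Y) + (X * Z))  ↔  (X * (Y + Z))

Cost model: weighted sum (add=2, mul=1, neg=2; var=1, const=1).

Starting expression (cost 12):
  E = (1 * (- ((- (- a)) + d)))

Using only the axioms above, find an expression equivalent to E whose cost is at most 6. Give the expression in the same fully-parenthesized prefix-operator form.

1. [neg_neg →] (- (- a))  →  a;  E = (1 * (- (a + d)))
2. [mul_comm →] (1 * (- (a + d)))  →  ((- (a + d)) * 1)
3. [mul_one →] ((- (a + d)) * 1)  →  (- (a + d));  cost 6 ≤ 6, done

(- (a + d))   [cost 6]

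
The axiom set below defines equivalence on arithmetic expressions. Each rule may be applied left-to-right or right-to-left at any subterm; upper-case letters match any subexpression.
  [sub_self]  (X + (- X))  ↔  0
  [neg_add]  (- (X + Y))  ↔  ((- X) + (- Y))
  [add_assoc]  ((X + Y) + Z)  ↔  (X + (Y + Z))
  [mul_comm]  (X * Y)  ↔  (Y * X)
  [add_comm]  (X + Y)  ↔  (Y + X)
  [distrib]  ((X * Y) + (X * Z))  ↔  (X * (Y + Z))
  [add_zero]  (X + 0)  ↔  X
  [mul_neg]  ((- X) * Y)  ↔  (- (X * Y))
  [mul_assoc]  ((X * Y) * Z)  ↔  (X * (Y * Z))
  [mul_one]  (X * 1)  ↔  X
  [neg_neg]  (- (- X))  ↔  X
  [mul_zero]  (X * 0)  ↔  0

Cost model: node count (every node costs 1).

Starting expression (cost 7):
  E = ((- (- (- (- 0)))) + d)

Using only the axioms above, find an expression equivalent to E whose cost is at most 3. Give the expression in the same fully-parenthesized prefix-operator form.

(d + 0)   [cost 3]

1. [neg_neg →] (- (- (- (- 0))))  →  (- (- 0));  E = ((- (- 0)) + d)
2. [add_comm →] ((- (- 0)) + d)  →  (d + (- (- 0)))
3. [neg_neg →] (- (- 0))  →  0;  cost 3 ≤ 3, done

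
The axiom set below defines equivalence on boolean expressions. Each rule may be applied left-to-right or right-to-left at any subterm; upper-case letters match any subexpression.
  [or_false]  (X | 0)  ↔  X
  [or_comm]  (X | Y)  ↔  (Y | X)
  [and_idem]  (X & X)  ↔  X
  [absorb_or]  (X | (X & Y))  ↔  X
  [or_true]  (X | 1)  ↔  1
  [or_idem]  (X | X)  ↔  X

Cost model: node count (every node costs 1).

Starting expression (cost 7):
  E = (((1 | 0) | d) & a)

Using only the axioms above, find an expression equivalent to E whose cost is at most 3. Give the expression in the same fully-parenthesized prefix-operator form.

(1 & a)   [cost 3]

(1) (1 | 0)  =[or_false →]=  1    ⊢ ((1 | d) & a)
(2) (1 | d)  =[or_comm →]=  (d | 1)    ⊢ ((d | 1) & a)
(3) (d | 1)  =[or_true →]=  1    ⊢ cost 3, within 3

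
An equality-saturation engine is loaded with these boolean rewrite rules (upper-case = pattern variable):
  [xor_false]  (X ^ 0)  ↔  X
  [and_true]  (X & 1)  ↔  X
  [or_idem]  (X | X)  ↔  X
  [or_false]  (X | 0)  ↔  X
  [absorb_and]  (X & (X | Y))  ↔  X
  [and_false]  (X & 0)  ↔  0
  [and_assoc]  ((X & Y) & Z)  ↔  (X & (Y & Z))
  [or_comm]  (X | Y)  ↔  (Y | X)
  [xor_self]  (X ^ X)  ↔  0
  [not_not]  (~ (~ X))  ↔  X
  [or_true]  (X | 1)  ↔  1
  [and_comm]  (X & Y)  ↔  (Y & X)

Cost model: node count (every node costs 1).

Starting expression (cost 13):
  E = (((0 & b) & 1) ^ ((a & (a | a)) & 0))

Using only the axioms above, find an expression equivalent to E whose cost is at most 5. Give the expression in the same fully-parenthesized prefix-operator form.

(1) ((0 & b) & 1)  =[and_true →]=  (0 & b)    ⊢ ((0 & b) ^ ((a & (a | a)) & 0))
(2) (a & (a | a))  =[absorb_and →]=  a    ⊢ ((0 & b) ^ (a & 0))
(3) (a & 0)  =[and_false →]=  0    ⊢ cost 5, within 5

((0 & b) ^ 0)   [cost 5]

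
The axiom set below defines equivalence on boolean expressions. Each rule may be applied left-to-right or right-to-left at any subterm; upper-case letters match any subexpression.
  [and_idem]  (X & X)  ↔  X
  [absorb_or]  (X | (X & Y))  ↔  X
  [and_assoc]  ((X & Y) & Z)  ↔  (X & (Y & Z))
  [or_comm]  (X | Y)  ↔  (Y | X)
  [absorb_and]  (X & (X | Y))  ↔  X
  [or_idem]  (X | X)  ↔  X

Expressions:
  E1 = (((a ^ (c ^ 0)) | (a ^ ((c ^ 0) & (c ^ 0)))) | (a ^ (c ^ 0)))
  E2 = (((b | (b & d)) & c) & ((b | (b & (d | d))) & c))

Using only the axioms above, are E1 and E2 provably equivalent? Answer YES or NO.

NO

All listed rules preserve value, hence provable equivalence implies equal values everywhere; look for a separating assignment.
a=0, b=0, c=1, d=0 gives E1 ↦ 1, E2 ↦ 0; values differ ⇒ not provably equivalent.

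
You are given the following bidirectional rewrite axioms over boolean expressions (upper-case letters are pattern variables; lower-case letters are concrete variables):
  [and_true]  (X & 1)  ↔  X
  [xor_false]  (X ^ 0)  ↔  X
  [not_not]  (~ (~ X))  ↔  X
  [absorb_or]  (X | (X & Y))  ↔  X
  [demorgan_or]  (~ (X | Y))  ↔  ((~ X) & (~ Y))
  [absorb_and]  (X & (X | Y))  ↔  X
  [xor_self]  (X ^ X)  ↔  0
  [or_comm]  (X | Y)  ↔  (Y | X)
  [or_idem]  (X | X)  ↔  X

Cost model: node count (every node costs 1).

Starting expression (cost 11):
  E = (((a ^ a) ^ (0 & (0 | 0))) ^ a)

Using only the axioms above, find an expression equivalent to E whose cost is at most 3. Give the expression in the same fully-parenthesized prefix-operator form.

(0 ^ a)   [cost 3]

1. [absorb_and →] (0 & (0 | 0))  →  0;  E = (((a ^ a) ^ 0) ^ a)
2. [xor_self →] (a ^ a)  →  0;  E = ((0 ^ 0) ^ a)
3. [xor_false →] (0 ^ 0)  →  0;  cost 3 ≤ 3, done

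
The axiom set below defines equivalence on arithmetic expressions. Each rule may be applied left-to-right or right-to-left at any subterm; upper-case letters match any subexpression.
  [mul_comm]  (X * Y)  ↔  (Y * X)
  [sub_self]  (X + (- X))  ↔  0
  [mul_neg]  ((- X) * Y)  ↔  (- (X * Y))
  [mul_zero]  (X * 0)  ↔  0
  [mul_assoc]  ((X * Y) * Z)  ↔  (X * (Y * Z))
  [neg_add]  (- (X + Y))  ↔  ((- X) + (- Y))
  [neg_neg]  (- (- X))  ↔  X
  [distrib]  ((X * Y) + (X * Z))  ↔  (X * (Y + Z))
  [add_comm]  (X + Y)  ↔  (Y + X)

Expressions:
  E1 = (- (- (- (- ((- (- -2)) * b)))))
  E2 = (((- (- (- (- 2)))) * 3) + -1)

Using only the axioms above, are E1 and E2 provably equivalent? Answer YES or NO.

NO

The axioms are sound identities: if E1 ↔* E2 then E1 and E2 evaluate identically under any assignment.
Under b=0: E1 evaluates to 0, E2 to 5. Distinct ⇒ no rewrite sequence connects them.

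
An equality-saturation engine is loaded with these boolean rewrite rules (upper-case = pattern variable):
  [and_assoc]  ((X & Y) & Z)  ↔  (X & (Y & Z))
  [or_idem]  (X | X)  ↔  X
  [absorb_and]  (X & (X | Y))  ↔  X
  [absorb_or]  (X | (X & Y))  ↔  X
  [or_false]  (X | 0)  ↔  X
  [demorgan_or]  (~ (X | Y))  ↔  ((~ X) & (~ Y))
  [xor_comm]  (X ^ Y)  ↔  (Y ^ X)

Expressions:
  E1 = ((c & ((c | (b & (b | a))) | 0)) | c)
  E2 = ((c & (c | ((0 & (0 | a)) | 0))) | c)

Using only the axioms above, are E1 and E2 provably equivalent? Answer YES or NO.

step 1: or_false (→) rewrites ((c | (b & (b | a))) | 0) into (c | (b & (b | a))), now ((c & (c | (b & (b | a)))) | c)
step 2: absorb_and (→) rewrites (b & (b | a)) into b, now ((c & (c | b)) | c)
step 3: absorb_and (→) rewrites (c & (c | b)) into c, now (c | c)
step 4: absorb_and (←) rewrites c into (c & (c | 0)), now ((c & (c | 0)) | c)
step 5: absorb_and (←) rewrites 0 into (0 & (0 | a)), now ((c & (c | (0 & (0 | a)))) | c)
step 6: or_false (←) rewrites (0 & (0 | a)) into ((0 & (0 | a)) | 0), which is E2

YES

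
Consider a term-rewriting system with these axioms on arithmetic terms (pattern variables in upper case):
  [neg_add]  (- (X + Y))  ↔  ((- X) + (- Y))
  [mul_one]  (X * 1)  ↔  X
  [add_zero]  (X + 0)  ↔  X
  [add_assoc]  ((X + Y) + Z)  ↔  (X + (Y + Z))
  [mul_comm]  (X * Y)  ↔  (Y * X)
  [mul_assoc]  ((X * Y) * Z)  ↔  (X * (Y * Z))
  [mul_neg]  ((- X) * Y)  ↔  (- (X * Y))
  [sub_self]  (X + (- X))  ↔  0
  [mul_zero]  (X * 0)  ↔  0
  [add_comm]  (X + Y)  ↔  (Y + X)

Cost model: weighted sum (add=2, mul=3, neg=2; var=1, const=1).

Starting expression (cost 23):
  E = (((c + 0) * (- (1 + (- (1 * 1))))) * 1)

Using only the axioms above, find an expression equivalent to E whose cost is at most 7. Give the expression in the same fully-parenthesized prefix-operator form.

(1) (1 * 1)  =[mul_one →]=  1    ⊢ (((c + 0) * (- (1 + (- 1)))) * 1)
(2) (1 + (- 1))  =[sub_self →]=  0    ⊢ (((c + 0) * (- 0)) * 1)
(3) ((c + 0) * (- 0))  =[mul_comm →]=  ((- 0) * (c + 0))    ⊢ (((- 0) * (c + 0)) * 1)
(4) (((- 0) * (c + 0)) * 1)  =[mul_one →]=  ((- 0) * (c + 0))
(5) (c + 0)  =[add_zero →]=  c    ⊢ cost 7, within 7

((- 0) * c)   [cost 7]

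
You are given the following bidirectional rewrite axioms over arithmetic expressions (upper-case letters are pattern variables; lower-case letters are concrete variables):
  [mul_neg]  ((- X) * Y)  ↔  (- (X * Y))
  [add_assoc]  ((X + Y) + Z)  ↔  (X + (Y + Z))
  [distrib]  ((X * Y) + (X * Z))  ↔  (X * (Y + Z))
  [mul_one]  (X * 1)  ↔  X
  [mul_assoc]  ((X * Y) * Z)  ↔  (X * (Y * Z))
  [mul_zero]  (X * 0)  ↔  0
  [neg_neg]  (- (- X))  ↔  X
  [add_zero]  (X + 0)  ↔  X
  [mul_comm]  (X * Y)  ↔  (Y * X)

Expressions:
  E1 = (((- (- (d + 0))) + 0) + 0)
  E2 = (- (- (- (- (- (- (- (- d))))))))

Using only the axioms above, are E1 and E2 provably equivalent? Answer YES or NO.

1. [add_zero →] ((- (- (d + 0))) + 0)  →  (- (- (d + 0)));  E1 = ((- (- (d + 0))) + 0)
2. [add_zero →] ((- (- (d + 0))) + 0)  →  (- (- (d + 0)))
3. [add_zero →] (d + 0)  →  d;  E1 = (- (- d))
4. [neg_neg ←] d  →  (- (- d));  E1 = (- (- (- (- d))))
5. [neg_neg ←] (- (- d))  →  (- (- (- (- d))));  E1 = (- (- (- (- (- (- d))))))
6. [neg_neg ←] (- (- (- (- (- (- d))))))  →  (- (- (- (- (- (- (- (- d))))))));  this is E2

YES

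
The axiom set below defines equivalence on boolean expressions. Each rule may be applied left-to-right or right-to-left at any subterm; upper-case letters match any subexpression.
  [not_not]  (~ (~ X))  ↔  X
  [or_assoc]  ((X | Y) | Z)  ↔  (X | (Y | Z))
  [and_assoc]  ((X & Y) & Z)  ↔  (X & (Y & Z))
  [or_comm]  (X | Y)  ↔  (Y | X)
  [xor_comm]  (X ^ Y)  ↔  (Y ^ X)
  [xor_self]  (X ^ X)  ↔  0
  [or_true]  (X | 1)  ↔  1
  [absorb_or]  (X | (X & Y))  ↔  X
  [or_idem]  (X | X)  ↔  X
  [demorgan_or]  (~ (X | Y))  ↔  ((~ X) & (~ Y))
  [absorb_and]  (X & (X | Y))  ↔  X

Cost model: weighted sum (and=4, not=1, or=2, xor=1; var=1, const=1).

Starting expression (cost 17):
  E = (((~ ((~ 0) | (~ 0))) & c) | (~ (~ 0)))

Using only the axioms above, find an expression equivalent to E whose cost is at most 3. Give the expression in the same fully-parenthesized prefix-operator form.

(~ (~ 0))   [cost 3]

1. [or_idem →] ((~ 0) | (~ 0))  →  (~ 0);  E = (((~ (~ 0)) & c) | (~ (~ 0)))
2. [or_comm →] (((~ (~ 0)) & c) | (~ (~ 0)))  →  ((~ (~ 0)) | ((~ (~ 0)) & c))
3. [absorb_or →] ((~ (~ 0)) | ((~ (~ 0)) & c))  →  (~ (~ 0));  cost 3 ≤ 3, done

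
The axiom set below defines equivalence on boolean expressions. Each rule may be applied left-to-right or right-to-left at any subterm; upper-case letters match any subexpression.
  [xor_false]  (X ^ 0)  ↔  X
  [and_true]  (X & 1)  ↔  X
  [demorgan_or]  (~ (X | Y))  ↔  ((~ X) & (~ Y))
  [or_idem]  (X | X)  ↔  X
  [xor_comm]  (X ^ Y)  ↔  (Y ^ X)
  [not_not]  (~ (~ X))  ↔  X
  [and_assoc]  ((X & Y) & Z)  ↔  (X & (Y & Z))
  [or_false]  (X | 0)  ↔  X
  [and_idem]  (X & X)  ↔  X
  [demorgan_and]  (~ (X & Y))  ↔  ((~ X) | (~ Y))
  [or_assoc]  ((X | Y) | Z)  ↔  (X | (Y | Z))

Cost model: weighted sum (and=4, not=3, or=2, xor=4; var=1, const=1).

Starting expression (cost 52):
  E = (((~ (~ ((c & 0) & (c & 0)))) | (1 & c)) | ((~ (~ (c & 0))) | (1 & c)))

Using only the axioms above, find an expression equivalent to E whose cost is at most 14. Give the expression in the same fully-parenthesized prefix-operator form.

step 1: and_idem (→) rewrites ((c & 0) & (c & 0)) into (c & 0), now (((~ (~ (c & 0))) | (1 & c)) | ((~ (~ (c & 0))) | (1 & c)))
step 2: or_idem (→) rewrites (((~ (~ (c & 0))) | (1 & c)) | ((~ (~ (c & 0))) | (1 & c))) into ((~ (~ (c & 0))) | (1 & c))
step 3: not_not (→) rewrites (~ (~ (c & 0))) into (c & 0), reaching cost 14 (bound 14)

((c & 0) | (1 & c))   [cost 14]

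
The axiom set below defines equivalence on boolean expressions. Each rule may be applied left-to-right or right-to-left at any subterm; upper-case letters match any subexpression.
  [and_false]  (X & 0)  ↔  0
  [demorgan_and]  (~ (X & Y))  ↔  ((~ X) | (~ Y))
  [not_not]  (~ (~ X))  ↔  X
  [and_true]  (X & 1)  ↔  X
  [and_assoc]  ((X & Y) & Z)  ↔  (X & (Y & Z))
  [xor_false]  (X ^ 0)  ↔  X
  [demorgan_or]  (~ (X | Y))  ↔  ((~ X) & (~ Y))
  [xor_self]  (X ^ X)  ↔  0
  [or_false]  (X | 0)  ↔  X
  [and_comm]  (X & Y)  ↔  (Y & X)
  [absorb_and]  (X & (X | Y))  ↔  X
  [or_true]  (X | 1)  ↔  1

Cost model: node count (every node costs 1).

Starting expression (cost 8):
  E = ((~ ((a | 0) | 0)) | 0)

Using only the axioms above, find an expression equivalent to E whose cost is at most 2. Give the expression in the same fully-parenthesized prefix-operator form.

(1) ((a | 0) | 0)  =[or_false →]=  (a | 0)    ⊢ ((~ (a | 0)) | 0)
(2) ((~ (a | 0)) | 0)  =[or_false →]=  (~ (a | 0))
(3) (a | 0)  =[or_false →]=  a    ⊢ cost 2, within 2

(~ a)   [cost 2]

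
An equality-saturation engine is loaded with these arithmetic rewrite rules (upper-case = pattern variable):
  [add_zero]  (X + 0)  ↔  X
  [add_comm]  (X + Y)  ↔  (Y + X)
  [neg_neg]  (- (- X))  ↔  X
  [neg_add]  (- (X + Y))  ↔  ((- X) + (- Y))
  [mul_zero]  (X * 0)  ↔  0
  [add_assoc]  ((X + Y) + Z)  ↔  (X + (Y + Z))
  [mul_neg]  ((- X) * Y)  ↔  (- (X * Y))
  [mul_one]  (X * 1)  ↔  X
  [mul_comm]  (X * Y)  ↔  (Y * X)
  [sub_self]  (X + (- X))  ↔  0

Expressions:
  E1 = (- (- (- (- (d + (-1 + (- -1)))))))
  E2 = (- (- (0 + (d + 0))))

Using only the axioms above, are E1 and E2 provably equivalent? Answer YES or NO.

YES

1. [sub_self →] (-1 + (- -1))  →  0;  E1 = (- (- (- (- (d + 0)))))
2. [neg_neg →] (- (- (d + 0)))  →  (d + 0);  E1 = (- (- (d + 0)))
3. [add_comm →] (d + 0)  →  (0 + d);  E1 = (- (- (0 + d)))
4. [add_zero ←] d  →  (d + 0);  this is E2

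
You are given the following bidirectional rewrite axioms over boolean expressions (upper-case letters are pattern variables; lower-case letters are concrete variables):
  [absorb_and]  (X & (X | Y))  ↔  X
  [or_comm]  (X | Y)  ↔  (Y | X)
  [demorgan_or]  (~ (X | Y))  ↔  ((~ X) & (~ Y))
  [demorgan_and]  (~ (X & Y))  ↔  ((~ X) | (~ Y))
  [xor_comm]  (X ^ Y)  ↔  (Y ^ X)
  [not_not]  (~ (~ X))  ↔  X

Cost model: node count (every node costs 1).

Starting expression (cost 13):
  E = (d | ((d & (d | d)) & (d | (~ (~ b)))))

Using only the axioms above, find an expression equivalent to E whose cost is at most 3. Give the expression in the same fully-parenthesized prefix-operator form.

(1) (d & (d | d))  =[absorb_and →]=  d    ⊢ (d | (d & (d | (~ (~ b)))))
(2) (~ (~ b))  =[not_not →]=  b    ⊢ (d | (d & (d | b)))
(3) (d & (d | b))  =[absorb_and →]=  d    ⊢ cost 3, within 3

(d | d)   [cost 3]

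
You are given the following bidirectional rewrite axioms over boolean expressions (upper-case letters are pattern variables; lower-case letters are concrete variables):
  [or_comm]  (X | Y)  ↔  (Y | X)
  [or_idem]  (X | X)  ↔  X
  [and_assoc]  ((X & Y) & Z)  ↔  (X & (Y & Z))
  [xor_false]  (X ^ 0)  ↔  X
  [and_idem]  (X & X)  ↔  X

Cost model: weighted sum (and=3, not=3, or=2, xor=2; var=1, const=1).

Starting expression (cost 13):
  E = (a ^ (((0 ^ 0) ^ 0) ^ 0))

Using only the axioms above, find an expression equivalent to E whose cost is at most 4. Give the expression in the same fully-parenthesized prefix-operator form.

(a ^ 0)   [cost 4]

(1) (0 ^ 0)  =[xor_false →]=  0    ⊢ (a ^ ((0 ^ 0) ^ 0))
(2) ((0 ^ 0) ^ 0)  =[xor_false →]=  (0 ^ 0)    ⊢ (a ^ (0 ^ 0))
(3) (0 ^ 0)  =[xor_false →]=  0    ⊢ cost 4, within 4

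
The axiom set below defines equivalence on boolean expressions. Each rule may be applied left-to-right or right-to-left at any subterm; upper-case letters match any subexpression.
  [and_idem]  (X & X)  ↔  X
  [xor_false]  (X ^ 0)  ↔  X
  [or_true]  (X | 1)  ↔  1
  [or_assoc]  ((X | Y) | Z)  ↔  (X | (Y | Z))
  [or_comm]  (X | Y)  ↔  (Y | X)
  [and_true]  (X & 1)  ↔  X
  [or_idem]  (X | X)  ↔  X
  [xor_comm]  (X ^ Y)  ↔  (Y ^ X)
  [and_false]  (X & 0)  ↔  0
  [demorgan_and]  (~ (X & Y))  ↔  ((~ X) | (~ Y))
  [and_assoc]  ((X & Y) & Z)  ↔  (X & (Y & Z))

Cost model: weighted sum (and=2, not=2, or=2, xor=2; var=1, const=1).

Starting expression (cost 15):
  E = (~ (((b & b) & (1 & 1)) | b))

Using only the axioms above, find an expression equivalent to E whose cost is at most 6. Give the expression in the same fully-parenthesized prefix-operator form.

1. [and_true →] (1 & 1)  →  1;  E = (~ (((b & b) & 1) | b))
2. [and_idem →] (b & b)  →  b;  E = (~ ((b & 1) | b))
3. [and_true →] (b & 1)  →  b;  cost 6 ≤ 6, done

(~ (b | b))   [cost 6]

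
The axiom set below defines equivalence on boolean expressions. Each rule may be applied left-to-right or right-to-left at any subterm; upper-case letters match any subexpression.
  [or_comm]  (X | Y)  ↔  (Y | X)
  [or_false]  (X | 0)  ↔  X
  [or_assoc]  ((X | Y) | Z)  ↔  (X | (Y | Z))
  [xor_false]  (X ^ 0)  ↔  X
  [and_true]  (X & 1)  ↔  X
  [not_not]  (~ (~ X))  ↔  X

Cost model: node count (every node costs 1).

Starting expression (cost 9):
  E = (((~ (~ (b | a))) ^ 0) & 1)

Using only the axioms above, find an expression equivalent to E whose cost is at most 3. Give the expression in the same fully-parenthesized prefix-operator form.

(b | a)   [cost 3]

(1) (((~ (~ (b | a))) ^ 0) & 1)  =[and_true →]=  ((~ (~ (b | a))) ^ 0)
(2) (~ (~ (b | a)))  =[not_not →]=  (b | a)    ⊢ ((b | a) ^ 0)
(3) ((b | a) ^ 0)  =[xor_false →]=  (b | a)    ⊢ cost 3, within 3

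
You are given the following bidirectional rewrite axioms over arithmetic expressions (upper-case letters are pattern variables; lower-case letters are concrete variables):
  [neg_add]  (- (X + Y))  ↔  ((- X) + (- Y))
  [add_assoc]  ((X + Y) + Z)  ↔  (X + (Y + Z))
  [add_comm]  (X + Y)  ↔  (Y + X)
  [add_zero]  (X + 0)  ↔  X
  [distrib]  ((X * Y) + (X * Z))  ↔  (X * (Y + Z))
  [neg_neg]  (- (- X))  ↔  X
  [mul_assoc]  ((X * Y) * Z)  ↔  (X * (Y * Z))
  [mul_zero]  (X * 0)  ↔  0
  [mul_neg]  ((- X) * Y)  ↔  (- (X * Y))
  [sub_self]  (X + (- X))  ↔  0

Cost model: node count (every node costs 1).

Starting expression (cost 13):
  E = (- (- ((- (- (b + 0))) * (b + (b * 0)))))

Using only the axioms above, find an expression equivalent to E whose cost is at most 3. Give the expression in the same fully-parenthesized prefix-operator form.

(b * b)   [cost 3]

1. [neg_neg →] (- (- ((- (- (b + 0))) * (b + (b * 0)))))  →  ((- (- (b + 0))) * (b + (b * 0)))
2. [neg_neg →] (- (- (b + 0)))  →  (b + 0);  E = ((b + 0) * (b + (b * 0)))
3. [add_zero →] (b + 0)  →  b;  E = (b * (b + (b * 0)))
4. [mul_zero →] (b * 0)  →  0;  E = (b * (b + 0))
5. [add_zero →] (b + 0)  →  b;  cost 3 ≤ 3, done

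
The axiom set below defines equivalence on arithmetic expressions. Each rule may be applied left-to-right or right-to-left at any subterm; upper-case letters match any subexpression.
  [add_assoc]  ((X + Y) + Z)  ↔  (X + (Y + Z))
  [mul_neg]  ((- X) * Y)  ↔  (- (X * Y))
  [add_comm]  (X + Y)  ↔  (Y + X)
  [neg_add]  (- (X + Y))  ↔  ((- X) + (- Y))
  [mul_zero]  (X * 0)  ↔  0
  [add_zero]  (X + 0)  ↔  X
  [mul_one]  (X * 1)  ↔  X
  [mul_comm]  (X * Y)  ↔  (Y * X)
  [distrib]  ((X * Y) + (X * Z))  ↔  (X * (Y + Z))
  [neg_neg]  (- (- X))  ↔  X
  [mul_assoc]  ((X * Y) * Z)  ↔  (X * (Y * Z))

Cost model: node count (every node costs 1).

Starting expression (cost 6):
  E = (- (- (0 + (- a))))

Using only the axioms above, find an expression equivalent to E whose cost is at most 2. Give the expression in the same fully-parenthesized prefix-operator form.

(- a)   [cost 2]

step 1: add_comm (→) rewrites (0 + (- a)) into ((- a) + 0), now (- (- ((- a) + 0)))
step 2: neg_neg (→) rewrites (- (- ((- a) + 0))) into ((- a) + 0)
step 3: add_zero (→) rewrites ((- a) + 0) into (- a), reaching cost 2 (bound 2)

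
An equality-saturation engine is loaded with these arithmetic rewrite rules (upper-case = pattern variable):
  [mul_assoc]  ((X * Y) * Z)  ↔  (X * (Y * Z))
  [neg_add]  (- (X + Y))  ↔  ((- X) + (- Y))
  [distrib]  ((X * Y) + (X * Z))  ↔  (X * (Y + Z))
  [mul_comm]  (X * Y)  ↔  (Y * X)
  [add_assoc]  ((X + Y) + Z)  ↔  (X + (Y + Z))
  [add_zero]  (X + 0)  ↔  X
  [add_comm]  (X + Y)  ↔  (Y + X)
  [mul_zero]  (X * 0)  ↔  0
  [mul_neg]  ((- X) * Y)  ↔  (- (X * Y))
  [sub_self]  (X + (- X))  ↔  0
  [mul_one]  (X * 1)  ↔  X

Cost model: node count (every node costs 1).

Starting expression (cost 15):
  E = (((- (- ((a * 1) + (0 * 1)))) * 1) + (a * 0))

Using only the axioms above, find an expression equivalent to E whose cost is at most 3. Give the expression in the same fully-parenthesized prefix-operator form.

1. [mul_one →] ((- (- ((a * 1) + (0 * 1)))) * 1)  →  (- (- ((a * 1) + (0 * 1))));  E = ((- (- ((a * 1) + (0 * 1)))) + (a * 0))
2. [mul_one →] (0 * 1)  →  0;  E = ((- (- ((a * 1) + 0))) + (a * 0))
3. [mul_zero →] (a * 0)  →  0;  E = ((- (- ((a * 1) + 0))) + 0)
4. [add_zero →] ((- (- ((a * 1) + 0))) + 0)  →  (- (- ((a * 1) + 0)))
5. [add_zero →] ((a * 1) + 0)  →  (a * 1);  E = (- (- (a * 1)))
6. [mul_one →] (a * 1)  →  a;  cost 3 ≤ 3, done

(- (- a))   [cost 3]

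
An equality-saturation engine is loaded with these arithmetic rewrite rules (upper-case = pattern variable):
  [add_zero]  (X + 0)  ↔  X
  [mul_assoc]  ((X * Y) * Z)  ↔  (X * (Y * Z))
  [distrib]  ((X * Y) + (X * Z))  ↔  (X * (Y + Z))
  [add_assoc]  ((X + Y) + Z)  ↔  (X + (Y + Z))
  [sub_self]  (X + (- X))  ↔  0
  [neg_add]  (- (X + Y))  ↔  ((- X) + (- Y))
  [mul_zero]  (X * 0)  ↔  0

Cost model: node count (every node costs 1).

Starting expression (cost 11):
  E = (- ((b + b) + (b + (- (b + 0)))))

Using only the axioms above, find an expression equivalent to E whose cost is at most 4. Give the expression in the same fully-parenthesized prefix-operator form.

1. [add_zero →] (b + 0)  →  b;  E = (- ((b + b) + (b + (- b))))
2. [sub_self →] (b + (- b))  →  0;  E = (- ((b + b) + 0))
3. [add_zero →] ((b + b) + 0)  →  (b + b);  cost 4 ≤ 4, done

(- (b + b))   [cost 4]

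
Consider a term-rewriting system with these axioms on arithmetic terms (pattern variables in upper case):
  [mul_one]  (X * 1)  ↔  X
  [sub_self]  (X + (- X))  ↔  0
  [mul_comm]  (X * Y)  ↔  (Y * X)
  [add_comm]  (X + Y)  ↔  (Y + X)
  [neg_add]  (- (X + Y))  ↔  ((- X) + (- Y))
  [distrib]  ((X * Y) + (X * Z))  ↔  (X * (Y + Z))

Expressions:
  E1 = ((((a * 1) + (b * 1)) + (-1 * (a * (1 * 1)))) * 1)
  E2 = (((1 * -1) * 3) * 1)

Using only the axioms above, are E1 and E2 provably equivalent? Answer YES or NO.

The axioms are sound identities: if E1 ↔* E2 then E1 and E2 evaluate identically under any assignment.
Under a=0, b=0: E1 evaluates to 0, E2 to -3. Distinct ⇒ no rewrite sequence connects them.

NO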